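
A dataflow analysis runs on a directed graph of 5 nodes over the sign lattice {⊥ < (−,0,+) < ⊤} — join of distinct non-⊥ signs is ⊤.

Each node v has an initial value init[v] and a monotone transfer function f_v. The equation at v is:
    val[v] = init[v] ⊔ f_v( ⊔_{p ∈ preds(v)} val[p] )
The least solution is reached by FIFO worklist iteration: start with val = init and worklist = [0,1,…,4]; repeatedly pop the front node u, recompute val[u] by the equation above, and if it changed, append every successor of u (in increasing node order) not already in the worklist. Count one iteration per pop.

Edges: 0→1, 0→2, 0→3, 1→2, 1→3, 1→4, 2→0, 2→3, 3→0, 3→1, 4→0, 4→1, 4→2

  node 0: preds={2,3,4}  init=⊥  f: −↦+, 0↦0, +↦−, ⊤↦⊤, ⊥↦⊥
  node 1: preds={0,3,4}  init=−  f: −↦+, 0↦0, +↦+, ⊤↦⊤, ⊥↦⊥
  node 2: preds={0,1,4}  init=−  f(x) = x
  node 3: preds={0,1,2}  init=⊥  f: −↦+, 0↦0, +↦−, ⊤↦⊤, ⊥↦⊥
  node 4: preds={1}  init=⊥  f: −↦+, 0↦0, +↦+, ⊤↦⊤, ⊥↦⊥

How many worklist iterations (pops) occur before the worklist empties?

Worklist (9 pops):
  #1 pop 0: in=− → + (was ⊥); enqueue []
  #2 pop 1: in=+ → ⊤ (was −); enqueue []
  #3 pop 2: in=⊤ → ⊤ (was −); enqueue [0]
  #4 pop 3: in=⊤ → ⊤ (was ⊥); enqueue [1]
  #5 pop 4: in=⊤ → ⊤ (was ⊥); enqueue [2]
  #6 pop 0: in=⊤ → ⊤ (was +); enqueue [3]
  #7 pop 1: in=⊤ → ⊤ (no change)
  #8 pop 2: in=⊤ → ⊤ (no change)
  #9 pop 3: in=⊤ → ⊤ (no change)

Fixpoint:
  val[0] = ⊤
  val[1] = ⊤
  val[2] = ⊤
  val[3] = ⊤
  val[4] = ⊤

9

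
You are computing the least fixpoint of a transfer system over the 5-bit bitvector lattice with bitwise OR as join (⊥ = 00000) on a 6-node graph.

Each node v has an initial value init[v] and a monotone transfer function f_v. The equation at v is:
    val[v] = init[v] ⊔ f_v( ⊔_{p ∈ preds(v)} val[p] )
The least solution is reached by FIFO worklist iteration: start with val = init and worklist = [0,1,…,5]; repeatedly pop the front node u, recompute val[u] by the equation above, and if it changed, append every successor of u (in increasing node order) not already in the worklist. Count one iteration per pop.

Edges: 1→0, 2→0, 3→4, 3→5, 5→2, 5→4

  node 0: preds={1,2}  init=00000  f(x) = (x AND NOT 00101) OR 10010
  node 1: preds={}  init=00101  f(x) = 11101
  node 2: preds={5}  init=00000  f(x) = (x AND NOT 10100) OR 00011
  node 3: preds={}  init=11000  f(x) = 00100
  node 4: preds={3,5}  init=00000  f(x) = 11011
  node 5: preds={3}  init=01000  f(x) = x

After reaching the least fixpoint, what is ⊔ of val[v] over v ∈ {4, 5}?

Iteration log — 9 steps:
  step 1. node 0  ⊔preds=00101  new=10010  old=00000  +wl: 
  step 2. node 1  ⊔preds=00000  new=11101  old=00101  +wl: 0
  step 3. node 2  ⊔preds=01000  new=01011  old=00000  +wl: 
  step 4. node 3  ⊔preds=00000  new=11100  old=11000  +wl: 
  step 5. node 4  ⊔preds=11100  new=11011  old=00000  +wl: 
  step 6. node 5  ⊔preds=11100  new=11100  old=01000  +wl: 2,4
  step 7. node 0  ⊔preds=11111  new=11010  old=10010  +wl: 
  step 8. node 2  ⊔preds=11100  new=01011  stable
  step 9. node 4  ⊔preds=11100  new=11011  stable

Least fixpoint reached:
  node 0: 11010
  node 1: 11101
  node 2: 01011
  node 3: 11100
  node 4: 11011
  node 5: 11100

11111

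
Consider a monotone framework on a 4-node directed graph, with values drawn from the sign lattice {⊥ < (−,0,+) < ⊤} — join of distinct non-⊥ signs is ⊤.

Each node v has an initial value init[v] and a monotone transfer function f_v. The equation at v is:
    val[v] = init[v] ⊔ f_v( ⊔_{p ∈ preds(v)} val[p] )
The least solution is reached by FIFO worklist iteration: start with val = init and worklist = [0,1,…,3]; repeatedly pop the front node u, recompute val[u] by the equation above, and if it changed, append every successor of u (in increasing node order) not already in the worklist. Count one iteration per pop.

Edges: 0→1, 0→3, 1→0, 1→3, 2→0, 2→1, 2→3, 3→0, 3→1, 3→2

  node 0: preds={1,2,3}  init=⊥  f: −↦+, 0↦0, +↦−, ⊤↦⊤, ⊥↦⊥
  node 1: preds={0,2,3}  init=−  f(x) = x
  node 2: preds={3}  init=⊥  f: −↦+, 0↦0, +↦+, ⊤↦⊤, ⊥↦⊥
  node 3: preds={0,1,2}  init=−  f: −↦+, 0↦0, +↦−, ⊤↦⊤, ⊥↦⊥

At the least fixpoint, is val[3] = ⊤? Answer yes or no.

yes

Iteration log — 10 steps:
  step 1. node 0  ⊔preds=−  new=+  old=⊥  +wl: 
  step 2. node 1  ⊔preds=⊤  new=⊤  old=−  +wl: 0
  step 3. node 2  ⊔preds=−  new=+  old=⊥  +wl: 1
  step 4. node 3  ⊔preds=⊤  new=⊤  old=−  +wl: 2
  step 5. node 0  ⊔preds=⊤  new=⊤  old=+  +wl: 3
  step 6. node 1  ⊔preds=⊤  new=⊤  stable
  step 7. node 2  ⊔preds=⊤  new=⊤  old=+  +wl: 0,1
  step 8. node 3  ⊔preds=⊤  new=⊤  stable
  step 9. node 0  ⊔preds=⊤  new=⊤  stable
  step 10. node 1  ⊔preds=⊤  new=⊤  stable

Least fixpoint reached:
  node 0: ⊤
  node 1: ⊤
  node 2: ⊤
  node 3: ⊤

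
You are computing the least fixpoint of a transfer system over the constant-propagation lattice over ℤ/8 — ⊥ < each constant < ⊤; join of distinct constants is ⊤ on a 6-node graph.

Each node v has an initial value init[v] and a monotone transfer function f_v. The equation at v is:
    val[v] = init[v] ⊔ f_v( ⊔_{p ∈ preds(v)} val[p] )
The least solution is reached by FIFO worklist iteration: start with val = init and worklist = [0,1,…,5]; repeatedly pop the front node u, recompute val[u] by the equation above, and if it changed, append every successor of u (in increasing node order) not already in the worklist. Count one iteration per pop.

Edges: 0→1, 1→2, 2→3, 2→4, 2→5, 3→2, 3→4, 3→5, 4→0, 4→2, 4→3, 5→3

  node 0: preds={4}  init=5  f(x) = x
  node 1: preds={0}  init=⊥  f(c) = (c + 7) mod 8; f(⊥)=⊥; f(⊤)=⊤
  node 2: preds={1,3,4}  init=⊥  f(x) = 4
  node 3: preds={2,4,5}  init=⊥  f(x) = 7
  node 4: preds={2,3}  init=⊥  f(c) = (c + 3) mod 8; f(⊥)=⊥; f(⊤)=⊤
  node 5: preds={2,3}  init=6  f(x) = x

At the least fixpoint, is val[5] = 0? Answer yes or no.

no

Iteration log — 11 steps:
  step 1. node 0  ⊔preds=⊥  new=5  stable
  step 2. node 1  ⊔preds=5  new=4  old=⊥  +wl: 
  step 3. node 2  ⊔preds=4  new=4  old=⊥  +wl: 
  step 4. node 3  ⊔preds=⊤  new=7  old=⊥  +wl: 2
  step 5. node 4  ⊔preds=⊤  new=⊤  old=⊥  +wl: 0,3
  step 6. node 5  ⊔preds=⊤  new=⊤  old=6  +wl: 
  step 7. node 2  ⊔preds=⊤  new=4  stable
  step 8. node 0  ⊔preds=⊤  new=⊤  old=5  +wl: 1
  step 9. node 3  ⊔preds=⊤  new=7  stable
  step 10. node 1  ⊔preds=⊤  new=⊤  old=4  +wl: 2
  step 11. node 2  ⊔preds=⊤  new=4  stable

Least fixpoint reached:
  node 0: ⊤
  node 1: ⊤
  node 2: 4
  node 3: 7
  node 4: ⊤
  node 5: ⊤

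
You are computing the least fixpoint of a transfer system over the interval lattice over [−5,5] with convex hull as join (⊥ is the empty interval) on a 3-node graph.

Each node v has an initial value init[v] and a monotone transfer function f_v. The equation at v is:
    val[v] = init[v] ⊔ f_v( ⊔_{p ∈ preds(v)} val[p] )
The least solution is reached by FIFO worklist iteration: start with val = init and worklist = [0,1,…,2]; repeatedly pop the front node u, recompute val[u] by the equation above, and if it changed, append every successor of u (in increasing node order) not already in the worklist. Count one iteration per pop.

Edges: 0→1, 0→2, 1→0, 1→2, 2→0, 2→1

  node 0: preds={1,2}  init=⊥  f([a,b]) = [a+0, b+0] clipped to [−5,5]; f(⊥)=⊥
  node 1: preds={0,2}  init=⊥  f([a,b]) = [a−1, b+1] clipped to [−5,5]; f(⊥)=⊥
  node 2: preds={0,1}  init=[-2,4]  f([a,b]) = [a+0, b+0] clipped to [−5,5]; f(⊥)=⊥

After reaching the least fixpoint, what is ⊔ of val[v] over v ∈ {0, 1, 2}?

[-5,5]

Worklist (12 pops):
  #1 pop 0: in=[-2,4] → [-2,4] (was ⊥); enqueue []
  #2 pop 1: in=[-2,4] → [-3,5] (was ⊥); enqueue [0]
  #3 pop 2: in=[-3,5] → [-3,5] (was [-2,4]); enqueue [1]
  #4 pop 0: in=[-3,5] → [-3,5] (was [-2,4]); enqueue [2]
  #5 pop 1: in=[-3,5] → [-4,5] (was [-3,5]); enqueue [0]
  #6 pop 2: in=[-4,5] → [-4,5] (was [-3,5]); enqueue [1]
  #7 pop 0: in=[-4,5] → [-4,5] (was [-3,5]); enqueue [2]
  #8 pop 1: in=[-4,5] → [-5,5] (was [-4,5]); enqueue [0]
  #9 pop 2: in=[-5,5] → [-5,5] (was [-4,5]); enqueue [1]
  #10 pop 0: in=[-5,5] → [-5,5] (was [-4,5]); enqueue [2]
  #11 pop 1: in=[-5,5] → [-5,5] (no change)
  #12 pop 2: in=[-5,5] → [-5,5] (no change)

Fixpoint:
  val[0] = [-5,5]
  val[1] = [-5,5]
  val[2] = [-5,5]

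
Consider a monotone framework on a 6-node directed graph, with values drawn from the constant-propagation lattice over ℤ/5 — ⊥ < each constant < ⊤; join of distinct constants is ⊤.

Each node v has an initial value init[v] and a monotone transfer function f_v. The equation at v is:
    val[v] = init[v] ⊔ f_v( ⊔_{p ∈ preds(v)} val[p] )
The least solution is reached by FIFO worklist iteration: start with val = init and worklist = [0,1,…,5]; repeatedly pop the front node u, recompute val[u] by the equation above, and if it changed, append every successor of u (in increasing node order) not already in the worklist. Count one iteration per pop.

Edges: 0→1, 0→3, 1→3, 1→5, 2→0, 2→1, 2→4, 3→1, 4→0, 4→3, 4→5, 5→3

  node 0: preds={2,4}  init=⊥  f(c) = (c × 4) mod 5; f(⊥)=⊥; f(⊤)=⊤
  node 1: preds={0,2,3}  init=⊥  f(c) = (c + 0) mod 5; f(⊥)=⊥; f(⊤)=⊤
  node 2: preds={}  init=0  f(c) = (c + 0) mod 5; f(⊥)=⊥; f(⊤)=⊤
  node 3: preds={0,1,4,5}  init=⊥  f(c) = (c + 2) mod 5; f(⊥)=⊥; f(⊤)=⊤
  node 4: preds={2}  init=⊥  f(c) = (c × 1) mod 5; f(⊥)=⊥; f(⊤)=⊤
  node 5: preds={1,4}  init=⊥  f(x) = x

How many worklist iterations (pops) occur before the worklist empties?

12

Worklist (12 pops):
  #1 pop 0: in=0 → 0 (was ⊥); enqueue []
  #2 pop 1: in=0 → 0 (was ⊥); enqueue []
  #3 pop 2: in=⊥ → 0 (no change)
  #4 pop 3: in=0 → 2 (was ⊥); enqueue [1]
  #5 pop 4: in=0 → 0 (was ⊥); enqueue [0,3]
  #6 pop 5: in=0 → 0 (was ⊥); enqueue []
  #7 pop 1: in=⊤ → ⊤ (was 0); enqueue [5]
  #8 pop 0: in=0 → 0 (no change)
  #9 pop 3: in=⊤ → ⊤ (was 2); enqueue [1]
  #10 pop 5: in=⊤ → ⊤ (was 0); enqueue [3]
  #11 pop 1: in=⊤ → ⊤ (no change)
  #12 pop 3: in=⊤ → ⊤ (no change)

Fixpoint:
  val[0] = 0
  val[1] = ⊤
  val[2] = 0
  val[3] = ⊤
  val[4] = 0
  val[5] = ⊤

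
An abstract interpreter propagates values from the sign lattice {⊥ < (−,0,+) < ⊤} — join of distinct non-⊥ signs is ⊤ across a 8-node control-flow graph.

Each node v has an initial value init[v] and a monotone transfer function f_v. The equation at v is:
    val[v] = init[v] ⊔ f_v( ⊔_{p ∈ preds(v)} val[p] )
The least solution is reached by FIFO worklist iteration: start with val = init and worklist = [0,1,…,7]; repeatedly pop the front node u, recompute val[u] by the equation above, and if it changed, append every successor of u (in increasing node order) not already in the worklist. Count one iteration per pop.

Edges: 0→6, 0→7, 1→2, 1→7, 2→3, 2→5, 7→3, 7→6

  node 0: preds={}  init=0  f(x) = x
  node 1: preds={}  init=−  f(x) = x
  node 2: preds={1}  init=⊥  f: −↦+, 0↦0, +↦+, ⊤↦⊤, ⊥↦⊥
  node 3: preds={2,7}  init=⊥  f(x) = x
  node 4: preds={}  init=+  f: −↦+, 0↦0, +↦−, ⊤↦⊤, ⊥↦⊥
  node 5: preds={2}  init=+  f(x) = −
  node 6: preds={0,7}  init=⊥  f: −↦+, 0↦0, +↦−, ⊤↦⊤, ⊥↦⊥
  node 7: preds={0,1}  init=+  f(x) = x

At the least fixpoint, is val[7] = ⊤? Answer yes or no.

yes

Worklist (10 pops):
  #1 pop 0: in=⊥ → 0 (no change)
  #2 pop 1: in=⊥ → − (no change)
  #3 pop 2: in=− → + (was ⊥); enqueue []
  #4 pop 3: in=+ → + (was ⊥); enqueue []
  #5 pop 4: in=⊥ → + (no change)
  #6 pop 5: in=+ → ⊤ (was +); enqueue []
  #7 pop 6: in=⊤ → ⊤ (was ⊥); enqueue []
  #8 pop 7: in=⊤ → ⊤ (was +); enqueue [3,6]
  #9 pop 3: in=⊤ → ⊤ (was +); enqueue []
  #10 pop 6: in=⊤ → ⊤ (no change)

Fixpoint:
  val[0] = 0
  val[1] = −
  val[2] = +
  val[3] = ⊤
  val[4] = +
  val[5] = ⊤
  val[6] = ⊤
  val[7] = ⊤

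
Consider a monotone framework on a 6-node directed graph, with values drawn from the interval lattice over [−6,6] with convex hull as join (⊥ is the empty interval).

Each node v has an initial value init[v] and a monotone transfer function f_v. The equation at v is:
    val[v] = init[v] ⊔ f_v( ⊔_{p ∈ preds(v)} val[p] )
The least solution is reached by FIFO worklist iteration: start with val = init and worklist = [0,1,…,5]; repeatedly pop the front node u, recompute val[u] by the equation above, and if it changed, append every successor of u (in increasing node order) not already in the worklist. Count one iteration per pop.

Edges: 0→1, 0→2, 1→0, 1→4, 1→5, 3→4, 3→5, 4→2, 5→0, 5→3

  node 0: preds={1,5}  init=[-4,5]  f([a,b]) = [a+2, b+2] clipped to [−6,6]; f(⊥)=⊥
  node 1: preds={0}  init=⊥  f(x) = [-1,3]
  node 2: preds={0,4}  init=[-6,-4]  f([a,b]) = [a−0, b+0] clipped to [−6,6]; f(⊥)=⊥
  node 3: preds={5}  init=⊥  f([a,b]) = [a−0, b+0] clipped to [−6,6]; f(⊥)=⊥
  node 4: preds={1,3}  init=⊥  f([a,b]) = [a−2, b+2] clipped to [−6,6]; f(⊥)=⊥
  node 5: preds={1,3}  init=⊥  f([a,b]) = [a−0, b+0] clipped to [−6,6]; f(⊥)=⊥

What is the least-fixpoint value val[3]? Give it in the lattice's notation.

[-1,3]

Worklist (11 pops):
  #1 pop 0: in=⊥ → [-4,5] (no change)
  #2 pop 1: in=[-4,5] → [-1,3] (was ⊥); enqueue [0]
  #3 pop 2: in=[-4,5] → [-6,5] (was [-6,-4]); enqueue []
  #4 pop 3: in=⊥ → ⊥ (no change)
  #5 pop 4: in=[-1,3] → [-3,5] (was ⊥); enqueue [2]
  #6 pop 5: in=[-1,3] → [-1,3] (was ⊥); enqueue [3]
  #7 pop 0: in=[-1,3] → [-4,5] (no change)
  #8 pop 2: in=[-4,5] → [-6,5] (no change)
  #9 pop 3: in=[-1,3] → [-1,3] (was ⊥); enqueue [4,5]
  #10 pop 4: in=[-1,3] → [-3,5] (no change)
  #11 pop 5: in=[-1,3] → [-1,3] (no change)

Fixpoint:
  val[0] = [-4,5]
  val[1] = [-1,3]
  val[2] = [-6,5]
  val[3] = [-1,3]
  val[4] = [-3,5]
  val[5] = [-1,3]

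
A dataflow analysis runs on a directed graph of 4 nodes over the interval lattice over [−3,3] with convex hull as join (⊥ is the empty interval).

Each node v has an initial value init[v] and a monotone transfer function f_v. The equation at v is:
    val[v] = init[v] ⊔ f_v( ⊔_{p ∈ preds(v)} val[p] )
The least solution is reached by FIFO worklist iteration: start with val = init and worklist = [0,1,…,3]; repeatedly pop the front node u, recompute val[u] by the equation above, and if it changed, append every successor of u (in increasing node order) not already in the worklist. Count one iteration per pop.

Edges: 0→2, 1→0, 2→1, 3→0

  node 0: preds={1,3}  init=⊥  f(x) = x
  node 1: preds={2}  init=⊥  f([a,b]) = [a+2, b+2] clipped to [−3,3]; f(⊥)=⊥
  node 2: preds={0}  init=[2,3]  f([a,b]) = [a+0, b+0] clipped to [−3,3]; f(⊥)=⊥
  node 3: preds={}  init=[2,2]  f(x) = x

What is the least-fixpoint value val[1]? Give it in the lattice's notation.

[3,3]

Trace (6 dequeues):
  [1] u=0 | in [2,2] | out [2,2] | prev ⊥ | push {}
  [2] u=1 | in [2,3] | out [3,3] | prev ⊥ | push {0}
  [3] u=2 | in [2,2] | out [2,3] | ==
  [4] u=3 | in ⊥ | out [2,2] | ==
  [5] u=0 | in [2,3] | out [2,3] | prev [2,2] | push {2}
  [6] u=2 | in [2,3] | out [2,3] | ==

Converged values:
  [0] [2,3]
  [1] [3,3]
  [2] [2,3]
  [3] [2,2]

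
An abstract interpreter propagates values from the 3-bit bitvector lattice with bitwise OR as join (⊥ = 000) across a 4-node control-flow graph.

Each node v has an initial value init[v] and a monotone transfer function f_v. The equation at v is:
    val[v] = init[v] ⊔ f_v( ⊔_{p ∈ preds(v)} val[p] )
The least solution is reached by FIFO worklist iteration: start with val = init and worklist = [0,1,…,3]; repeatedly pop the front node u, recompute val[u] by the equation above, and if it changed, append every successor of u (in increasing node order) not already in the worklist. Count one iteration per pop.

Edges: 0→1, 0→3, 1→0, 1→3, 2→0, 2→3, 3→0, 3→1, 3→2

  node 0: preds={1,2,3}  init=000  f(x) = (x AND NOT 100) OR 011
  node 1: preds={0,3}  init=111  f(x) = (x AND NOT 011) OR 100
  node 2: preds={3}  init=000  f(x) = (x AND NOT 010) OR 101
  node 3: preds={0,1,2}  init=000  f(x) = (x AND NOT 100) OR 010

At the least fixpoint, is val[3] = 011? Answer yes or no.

yes

Iteration log — 7 steps:
  step 1. node 0  ⊔preds=111  new=011  old=000  +wl: 
  step 2. node 1  ⊔preds=011  new=111  stable
  step 3. node 2  ⊔preds=000  new=101  old=000  +wl: 0
  step 4. node 3  ⊔preds=111  new=011  old=000  +wl: 1,2
  step 5. node 0  ⊔preds=111  new=011  stable
  step 6. node 1  ⊔preds=011  new=111  stable
  step 7. node 2  ⊔preds=011  new=101  stable

Least fixpoint reached:
  node 0: 011
  node 1: 111
  node 2: 101
  node 3: 011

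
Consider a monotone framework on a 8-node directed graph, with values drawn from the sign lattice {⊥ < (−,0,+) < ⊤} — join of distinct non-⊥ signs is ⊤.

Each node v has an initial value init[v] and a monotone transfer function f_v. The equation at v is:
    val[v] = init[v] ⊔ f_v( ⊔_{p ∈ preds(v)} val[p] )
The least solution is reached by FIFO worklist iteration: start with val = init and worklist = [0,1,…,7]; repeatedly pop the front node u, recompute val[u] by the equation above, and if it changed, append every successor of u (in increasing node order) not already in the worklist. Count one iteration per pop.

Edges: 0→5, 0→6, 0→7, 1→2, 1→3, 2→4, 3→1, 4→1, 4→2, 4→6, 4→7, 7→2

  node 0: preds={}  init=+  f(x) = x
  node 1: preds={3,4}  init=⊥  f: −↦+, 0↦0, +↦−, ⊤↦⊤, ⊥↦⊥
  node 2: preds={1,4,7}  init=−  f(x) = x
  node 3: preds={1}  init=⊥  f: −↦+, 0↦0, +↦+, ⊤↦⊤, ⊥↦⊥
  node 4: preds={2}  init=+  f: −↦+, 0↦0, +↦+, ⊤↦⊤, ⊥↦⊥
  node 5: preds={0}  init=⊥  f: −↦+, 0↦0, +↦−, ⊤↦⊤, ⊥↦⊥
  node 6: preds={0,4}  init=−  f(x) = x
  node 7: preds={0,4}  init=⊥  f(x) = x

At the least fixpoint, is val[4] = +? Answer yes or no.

no

Trace (12 dequeues):
  [1] u=0 | in ⊥ | out + | ==
  [2] u=1 | in + | out − | prev ⊥ | push {}
  [3] u=2 | in ⊤ | out ⊤ | prev − | push {}
  [4] u=3 | in − | out + | prev ⊥ | push {1}
  [5] u=4 | in ⊤ | out ⊤ | prev + | push {2}
  [6] u=5 | in + | out − | prev ⊥ | push {}
  [7] u=6 | in ⊤ | out ⊤ | prev − | push {}
  [8] u=7 | in ⊤ | out ⊤ | prev ⊥ | push {}
  [9] u=1 | in ⊤ | out ⊤ | prev − | push {3}
  [10] u=2 | in ⊤ | out ⊤ | ==
  [11] u=3 | in ⊤ | out ⊤ | prev + | push {1}
  [12] u=1 | in ⊤ | out ⊤ | ==

Converged values:
  [0] +
  [1] ⊤
  [2] ⊤
  [3] ⊤
  [4] ⊤
  [5] −
  [6] ⊤
  [7] ⊤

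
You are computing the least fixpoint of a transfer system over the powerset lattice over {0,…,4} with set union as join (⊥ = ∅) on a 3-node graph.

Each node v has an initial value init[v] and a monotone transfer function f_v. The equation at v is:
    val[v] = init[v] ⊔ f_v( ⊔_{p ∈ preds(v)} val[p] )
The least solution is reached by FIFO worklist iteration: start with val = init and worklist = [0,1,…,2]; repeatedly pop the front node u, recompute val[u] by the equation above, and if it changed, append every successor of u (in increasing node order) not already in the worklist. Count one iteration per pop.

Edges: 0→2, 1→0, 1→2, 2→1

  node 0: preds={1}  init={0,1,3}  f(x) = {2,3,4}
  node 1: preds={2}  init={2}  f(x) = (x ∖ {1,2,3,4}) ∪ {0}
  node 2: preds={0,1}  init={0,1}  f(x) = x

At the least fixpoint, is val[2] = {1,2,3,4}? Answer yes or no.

no

Trace (5 dequeues):
  [1] u=0 | in {2} | out {0,1,2,3,4} | prev {0,1,3} | push {}
  [2] u=1 | in {0,1} | out {0,2} | prev {2} | push {0}
  [3] u=2 | in {0,1,2,3,4} | out {0,1,2,3,4} | prev {0,1} | push {1}
  [4] u=0 | in {0,2} | out {0,1,2,3,4} | ==
  [5] u=1 | in {0,1,2,3,4} | out {0,2} | ==

Converged values:
  [0] {0,1,2,3,4}
  [1] {0,2}
  [2] {0,1,2,3,4}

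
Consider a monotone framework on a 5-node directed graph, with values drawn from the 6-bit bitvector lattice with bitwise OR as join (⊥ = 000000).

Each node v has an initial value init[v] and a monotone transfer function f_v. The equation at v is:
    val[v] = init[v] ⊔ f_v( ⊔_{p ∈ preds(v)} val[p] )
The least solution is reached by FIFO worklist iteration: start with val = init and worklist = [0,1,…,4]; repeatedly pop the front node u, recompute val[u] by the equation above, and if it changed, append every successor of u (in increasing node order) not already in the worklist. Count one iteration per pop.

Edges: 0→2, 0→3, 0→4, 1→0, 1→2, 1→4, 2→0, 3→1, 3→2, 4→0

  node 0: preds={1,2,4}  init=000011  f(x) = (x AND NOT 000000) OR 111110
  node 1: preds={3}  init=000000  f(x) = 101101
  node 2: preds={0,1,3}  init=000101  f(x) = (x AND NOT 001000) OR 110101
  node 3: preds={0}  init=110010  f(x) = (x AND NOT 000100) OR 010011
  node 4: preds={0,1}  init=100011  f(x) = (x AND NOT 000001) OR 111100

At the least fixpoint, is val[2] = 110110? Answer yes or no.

no

Worklist (8 pops):
  #1 pop 0: in=100111 → 111111 (was 000011); enqueue []
  #2 pop 1: in=110010 → 101101 (was 000000); enqueue [0]
  #3 pop 2: in=111111 → 110111 (was 000101); enqueue []
  #4 pop 3: in=111111 → 111011 (was 110010); enqueue [1,2]
  #5 pop 4: in=111111 → 111111 (was 100011); enqueue []
  #6 pop 0: in=111111 → 111111 (no change)
  #7 pop 1: in=111011 → 101101 (no change)
  #8 pop 2: in=111111 → 110111 (no change)

Fixpoint:
  val[0] = 111111
  val[1] = 101101
  val[2] = 110111
  val[3] = 111011
  val[4] = 111111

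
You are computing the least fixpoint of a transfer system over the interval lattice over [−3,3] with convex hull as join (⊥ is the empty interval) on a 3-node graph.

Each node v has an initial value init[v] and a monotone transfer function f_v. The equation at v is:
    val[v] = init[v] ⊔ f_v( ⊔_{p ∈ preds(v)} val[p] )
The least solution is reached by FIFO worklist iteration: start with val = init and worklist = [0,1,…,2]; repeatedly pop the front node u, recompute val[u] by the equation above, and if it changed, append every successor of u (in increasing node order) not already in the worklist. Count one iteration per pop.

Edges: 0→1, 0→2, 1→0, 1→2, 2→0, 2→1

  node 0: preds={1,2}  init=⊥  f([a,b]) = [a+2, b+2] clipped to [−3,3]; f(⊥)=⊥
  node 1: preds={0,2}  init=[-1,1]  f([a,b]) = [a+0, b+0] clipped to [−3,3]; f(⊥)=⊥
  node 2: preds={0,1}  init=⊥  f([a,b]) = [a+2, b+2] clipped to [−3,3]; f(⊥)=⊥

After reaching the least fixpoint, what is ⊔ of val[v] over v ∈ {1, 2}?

[-1,3]

Worklist (5 pops):
  #1 pop 0: in=[-1,1] → [1,3] (was ⊥); enqueue []
  #2 pop 1: in=[1,3] → [-1,3] (was [-1,1]); enqueue [0]
  #3 pop 2: in=[-1,3] → [1,3] (was ⊥); enqueue [1]
  #4 pop 0: in=[-1,3] → [1,3] (no change)
  #5 pop 1: in=[1,3] → [-1,3] (no change)

Fixpoint:
  val[0] = [1,3]
  val[1] = [-1,3]
  val[2] = [1,3]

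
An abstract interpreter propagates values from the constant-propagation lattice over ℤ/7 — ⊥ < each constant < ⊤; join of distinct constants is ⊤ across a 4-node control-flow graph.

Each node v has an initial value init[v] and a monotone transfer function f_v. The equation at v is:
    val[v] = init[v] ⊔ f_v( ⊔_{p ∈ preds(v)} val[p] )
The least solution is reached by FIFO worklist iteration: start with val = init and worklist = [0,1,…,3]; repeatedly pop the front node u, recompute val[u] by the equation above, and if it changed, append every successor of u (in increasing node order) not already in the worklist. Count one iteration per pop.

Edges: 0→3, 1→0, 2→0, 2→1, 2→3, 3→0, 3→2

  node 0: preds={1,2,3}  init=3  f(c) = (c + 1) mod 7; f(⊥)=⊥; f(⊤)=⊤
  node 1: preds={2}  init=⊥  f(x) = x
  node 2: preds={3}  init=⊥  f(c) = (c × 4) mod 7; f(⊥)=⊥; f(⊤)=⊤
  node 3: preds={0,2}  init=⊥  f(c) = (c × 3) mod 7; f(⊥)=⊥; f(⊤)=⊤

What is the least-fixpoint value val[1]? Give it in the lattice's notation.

Iteration log — 15 steps:
  step 1. node 0  ⊔preds=⊥  new=3  stable
  step 2. node 1  ⊔preds=⊥  new=⊥  stable
  step 3. node 2  ⊔preds=⊥  new=⊥  stable
  step 4. node 3  ⊔preds=3  new=2  old=⊥  +wl: 0,2
  step 5. node 0  ⊔preds=2  new=3  stable
  step 6. node 2  ⊔preds=2  new=1  old=⊥  +wl: 0,1,3
  step 7. node 0  ⊔preds=⊤  new=⊤  old=3  +wl: 
  step 8. node 1  ⊔preds=1  new=1  old=⊥  +wl: 0
  step 9. node 3  ⊔preds=⊤  new=⊤  old=2  +wl: 2
  step 10. node 0  ⊔preds=⊤  new=⊤  stable
  step 11. node 2  ⊔preds=⊤  new=⊤  old=1  +wl: 0,1,3
  step 12. node 0  ⊔preds=⊤  new=⊤  stable
  step 13. node 1  ⊔preds=⊤  new=⊤  old=1  +wl: 0
  step 14. node 3  ⊔preds=⊤  new=⊤  stable
  step 15. node 0  ⊔preds=⊤  new=⊤  stable

Least fixpoint reached:
  node 0: ⊤
  node 1: ⊤
  node 2: ⊤
  node 3: ⊤

⊤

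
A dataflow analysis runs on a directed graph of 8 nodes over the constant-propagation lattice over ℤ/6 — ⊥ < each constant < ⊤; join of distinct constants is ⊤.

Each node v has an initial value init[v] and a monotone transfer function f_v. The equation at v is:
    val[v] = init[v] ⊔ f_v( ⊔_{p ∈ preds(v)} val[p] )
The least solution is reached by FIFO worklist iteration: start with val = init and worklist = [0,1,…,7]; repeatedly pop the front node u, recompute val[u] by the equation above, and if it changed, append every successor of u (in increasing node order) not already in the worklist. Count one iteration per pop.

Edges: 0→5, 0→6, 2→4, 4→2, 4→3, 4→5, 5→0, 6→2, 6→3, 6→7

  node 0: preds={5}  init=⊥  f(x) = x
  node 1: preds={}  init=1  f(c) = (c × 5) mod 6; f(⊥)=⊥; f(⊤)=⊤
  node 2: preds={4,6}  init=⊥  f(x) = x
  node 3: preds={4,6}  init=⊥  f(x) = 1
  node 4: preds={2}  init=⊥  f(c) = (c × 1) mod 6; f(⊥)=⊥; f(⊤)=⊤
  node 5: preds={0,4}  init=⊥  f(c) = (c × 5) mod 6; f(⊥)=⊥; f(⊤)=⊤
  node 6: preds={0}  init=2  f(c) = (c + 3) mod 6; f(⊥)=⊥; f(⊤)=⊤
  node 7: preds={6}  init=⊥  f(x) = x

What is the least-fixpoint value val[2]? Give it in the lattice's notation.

Iteration log — 23 steps:
  step 1. node 0  ⊔preds=⊥  new=⊥  stable
  step 2. node 1  ⊔preds=⊥  new=1  stable
  step 3. node 2  ⊔preds=2  new=2  old=⊥  +wl: 
  step 4. node 3  ⊔preds=2  new=1  old=⊥  +wl: 
  step 5. node 4  ⊔preds=2  new=2  old=⊥  +wl: 2,3
  step 6. node 5  ⊔preds=2  new=4  old=⊥  +wl: 0
  step 7. node 6  ⊔preds=⊥  new=2  stable
  step 8. node 7  ⊔preds=2  new=2  old=⊥  +wl: 
  step 9. node 2  ⊔preds=2  new=2  stable
  step 10. node 3  ⊔preds=2  new=1  stable
  step 11. node 0  ⊔preds=4  new=4  old=⊥  +wl: 5,6
  step 12. node 5  ⊔preds=⊤  new=⊤  old=4  +wl: 0
  step 13. node 6  ⊔preds=4  new=⊤  old=2  +wl: 2,3,7
  step 14. node 0  ⊔preds=⊤  new=⊤  old=4  +wl: 5,6
  step 15. node 2  ⊔preds=⊤  new=⊤  old=2  +wl: 4
  step 16. node 3  ⊔preds=⊤  new=1  stable
  step 17. node 7  ⊔preds=⊤  new=⊤  old=2  +wl: 
  step 18. node 5  ⊔preds=⊤  new=⊤  stable
  step 19. node 6  ⊔preds=⊤  new=⊤  stable
  step 20. node 4  ⊔preds=⊤  new=⊤  old=2  +wl: 2,3,5
  step 21. node 2  ⊔preds=⊤  new=⊤  stable
  step 22. node 3  ⊔preds=⊤  new=1  stable
  step 23. node 5  ⊔preds=⊤  new=⊤  stable

Least fixpoint reached:
  node 0: ⊤
  node 1: 1
  node 2: ⊤
  node 3: 1
  node 4: ⊤
  node 5: ⊤
  node 6: ⊤
  node 7: ⊤

⊤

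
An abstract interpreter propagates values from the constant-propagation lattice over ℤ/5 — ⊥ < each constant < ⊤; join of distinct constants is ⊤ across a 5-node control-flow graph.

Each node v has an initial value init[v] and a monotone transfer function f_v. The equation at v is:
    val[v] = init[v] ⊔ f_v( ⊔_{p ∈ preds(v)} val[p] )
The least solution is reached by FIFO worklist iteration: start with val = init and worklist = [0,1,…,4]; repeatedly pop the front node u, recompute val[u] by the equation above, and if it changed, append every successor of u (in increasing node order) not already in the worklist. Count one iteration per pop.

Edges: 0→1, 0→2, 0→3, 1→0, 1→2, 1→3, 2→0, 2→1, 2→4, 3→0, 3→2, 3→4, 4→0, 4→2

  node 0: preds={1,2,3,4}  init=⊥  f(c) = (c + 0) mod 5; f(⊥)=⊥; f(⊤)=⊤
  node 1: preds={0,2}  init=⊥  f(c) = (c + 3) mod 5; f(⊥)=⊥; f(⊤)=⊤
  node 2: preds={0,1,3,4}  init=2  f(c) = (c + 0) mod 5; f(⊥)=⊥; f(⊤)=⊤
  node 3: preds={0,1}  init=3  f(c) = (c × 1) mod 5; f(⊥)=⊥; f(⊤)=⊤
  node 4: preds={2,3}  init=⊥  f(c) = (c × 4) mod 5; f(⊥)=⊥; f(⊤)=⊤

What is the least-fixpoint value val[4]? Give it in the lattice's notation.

⊤

Trace (8 dequeues):
  [1] u=0 | in ⊤ | out ⊤ | prev ⊥ | push {}
  [2] u=1 | in ⊤ | out ⊤ | prev ⊥ | push {0}
  [3] u=2 | in ⊤ | out ⊤ | prev 2 | push {1}
  [4] u=3 | in ⊤ | out ⊤ | prev 3 | push {2}
  [5] u=4 | in ⊤ | out ⊤ | prev ⊥ | push {}
  [6] u=0 | in ⊤ | out ⊤ | ==
  [7] u=1 | in ⊤ | out ⊤ | ==
  [8] u=2 | in ⊤ | out ⊤ | ==

Converged values:
  [0] ⊤
  [1] ⊤
  [2] ⊤
  [3] ⊤
  [4] ⊤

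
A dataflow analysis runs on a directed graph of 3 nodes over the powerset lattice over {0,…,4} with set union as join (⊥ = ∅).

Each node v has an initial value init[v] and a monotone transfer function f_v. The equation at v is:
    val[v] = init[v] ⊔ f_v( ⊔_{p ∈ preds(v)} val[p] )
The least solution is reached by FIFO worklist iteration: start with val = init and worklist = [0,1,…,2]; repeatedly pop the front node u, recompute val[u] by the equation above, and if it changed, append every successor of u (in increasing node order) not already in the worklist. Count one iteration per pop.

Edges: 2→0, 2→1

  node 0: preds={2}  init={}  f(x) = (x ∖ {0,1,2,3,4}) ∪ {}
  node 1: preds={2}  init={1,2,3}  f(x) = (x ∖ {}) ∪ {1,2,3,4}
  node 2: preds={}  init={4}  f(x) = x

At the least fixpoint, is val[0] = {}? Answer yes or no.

Trace (3 dequeues):
  [1] u=0 | in {4} | out {} | ==
  [2] u=1 | in {4} | out {1,2,3,4} | prev {1,2,3} | push {}
  [3] u=2 | in {} | out {4} | ==

Converged values:
  [0] {}
  [1] {1,2,3,4}
  [2] {4}

yes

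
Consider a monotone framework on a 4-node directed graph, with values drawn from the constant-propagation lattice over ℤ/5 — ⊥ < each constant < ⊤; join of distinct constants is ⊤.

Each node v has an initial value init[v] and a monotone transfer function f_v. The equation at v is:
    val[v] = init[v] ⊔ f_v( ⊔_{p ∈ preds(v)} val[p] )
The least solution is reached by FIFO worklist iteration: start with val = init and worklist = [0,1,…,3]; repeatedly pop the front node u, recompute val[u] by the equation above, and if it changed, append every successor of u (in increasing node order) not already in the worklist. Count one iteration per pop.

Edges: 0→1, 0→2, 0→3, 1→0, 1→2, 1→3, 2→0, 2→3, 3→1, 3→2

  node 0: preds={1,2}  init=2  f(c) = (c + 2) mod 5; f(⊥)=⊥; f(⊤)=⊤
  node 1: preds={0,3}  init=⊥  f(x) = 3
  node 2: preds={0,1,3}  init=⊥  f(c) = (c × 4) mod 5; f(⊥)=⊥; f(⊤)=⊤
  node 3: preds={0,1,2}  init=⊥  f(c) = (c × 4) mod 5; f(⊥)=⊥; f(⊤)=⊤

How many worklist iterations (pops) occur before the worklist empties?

Iteration log — 8 steps:
  step 1. node 0  ⊔preds=⊥  new=2  stable
  step 2. node 1  ⊔preds=2  new=3  old=⊥  +wl: 0
  step 3. node 2  ⊔preds=⊤  new=⊤  old=⊥  +wl: 
  step 4. node 3  ⊔preds=⊤  new=⊤  old=⊥  +wl: 1,2
  step 5. node 0  ⊔preds=⊤  new=⊤  old=2  +wl: 3
  step 6. node 1  ⊔preds=⊤  new=3  stable
  step 7. node 2  ⊔preds=⊤  new=⊤  stable
  step 8. node 3  ⊔preds=⊤  new=⊤  stable

Least fixpoint reached:
  node 0: ⊤
  node 1: 3
  node 2: ⊤
  node 3: ⊤

8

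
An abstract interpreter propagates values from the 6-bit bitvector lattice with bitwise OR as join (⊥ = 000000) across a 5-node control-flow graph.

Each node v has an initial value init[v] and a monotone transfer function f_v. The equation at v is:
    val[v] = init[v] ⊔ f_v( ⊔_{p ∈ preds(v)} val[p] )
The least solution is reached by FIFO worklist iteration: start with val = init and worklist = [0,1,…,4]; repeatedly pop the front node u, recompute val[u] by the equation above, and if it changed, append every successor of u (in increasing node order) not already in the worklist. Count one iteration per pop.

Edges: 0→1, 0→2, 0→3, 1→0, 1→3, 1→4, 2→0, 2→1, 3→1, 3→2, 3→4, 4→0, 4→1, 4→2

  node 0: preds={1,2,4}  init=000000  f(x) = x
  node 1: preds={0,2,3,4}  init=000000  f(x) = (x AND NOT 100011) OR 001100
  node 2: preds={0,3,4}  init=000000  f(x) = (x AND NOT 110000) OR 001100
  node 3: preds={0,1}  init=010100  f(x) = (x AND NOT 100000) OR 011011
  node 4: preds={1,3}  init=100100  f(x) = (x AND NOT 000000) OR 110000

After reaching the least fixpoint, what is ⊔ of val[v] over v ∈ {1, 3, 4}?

Worklist (11 pops):
  #1 pop 0: in=100100 → 100100 (was 000000); enqueue []
  #2 pop 1: in=110100 → 011100 (was 000000); enqueue [0]
  #3 pop 2: in=110100 → 001100 (was 000000); enqueue [1]
  #4 pop 3: in=111100 → 011111 (was 010100); enqueue [2]
  #5 pop 4: in=011111 → 111111 (was 100100); enqueue []
  #6 pop 0: in=111111 → 111111 (was 100100); enqueue [3]
  #7 pop 1: in=111111 → 011100 (no change)
  #8 pop 2: in=111111 → 001111 (was 001100); enqueue [0,1]
  #9 pop 3: in=111111 → 011111 (no change)
  #10 pop 0: in=111111 → 111111 (no change)
  #11 pop 1: in=111111 → 011100 (no change)

Fixpoint:
  val[0] = 111111
  val[1] = 011100
  val[2] = 001111
  val[3] = 011111
  val[4] = 111111

111111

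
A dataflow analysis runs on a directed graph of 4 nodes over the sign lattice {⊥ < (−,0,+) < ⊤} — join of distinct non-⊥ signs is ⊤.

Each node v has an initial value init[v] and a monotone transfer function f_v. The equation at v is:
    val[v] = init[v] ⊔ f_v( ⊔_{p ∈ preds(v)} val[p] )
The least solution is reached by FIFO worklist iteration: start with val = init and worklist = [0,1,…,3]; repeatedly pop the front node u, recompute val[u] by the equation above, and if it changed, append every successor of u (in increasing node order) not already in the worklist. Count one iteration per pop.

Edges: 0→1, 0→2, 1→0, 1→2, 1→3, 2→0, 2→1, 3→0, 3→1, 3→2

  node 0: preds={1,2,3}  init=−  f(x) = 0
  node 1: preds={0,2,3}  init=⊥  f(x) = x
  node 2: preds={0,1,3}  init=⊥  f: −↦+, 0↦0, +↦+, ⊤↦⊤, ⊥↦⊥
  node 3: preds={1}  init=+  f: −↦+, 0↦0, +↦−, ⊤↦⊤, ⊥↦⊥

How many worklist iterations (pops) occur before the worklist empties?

7

Worklist (7 pops):
  #1 pop 0: in=+ → ⊤ (was −); enqueue []
  #2 pop 1: in=⊤ → ⊤ (was ⊥); enqueue [0]
  #3 pop 2: in=⊤ → ⊤ (was ⊥); enqueue [1]
  #4 pop 3: in=⊤ → ⊤ (was +); enqueue [2]
  #5 pop 0: in=⊤ → ⊤ (no change)
  #6 pop 1: in=⊤ → ⊤ (no change)
  #7 pop 2: in=⊤ → ⊤ (no change)

Fixpoint:
  val[0] = ⊤
  val[1] = ⊤
  val[2] = ⊤
  val[3] = ⊤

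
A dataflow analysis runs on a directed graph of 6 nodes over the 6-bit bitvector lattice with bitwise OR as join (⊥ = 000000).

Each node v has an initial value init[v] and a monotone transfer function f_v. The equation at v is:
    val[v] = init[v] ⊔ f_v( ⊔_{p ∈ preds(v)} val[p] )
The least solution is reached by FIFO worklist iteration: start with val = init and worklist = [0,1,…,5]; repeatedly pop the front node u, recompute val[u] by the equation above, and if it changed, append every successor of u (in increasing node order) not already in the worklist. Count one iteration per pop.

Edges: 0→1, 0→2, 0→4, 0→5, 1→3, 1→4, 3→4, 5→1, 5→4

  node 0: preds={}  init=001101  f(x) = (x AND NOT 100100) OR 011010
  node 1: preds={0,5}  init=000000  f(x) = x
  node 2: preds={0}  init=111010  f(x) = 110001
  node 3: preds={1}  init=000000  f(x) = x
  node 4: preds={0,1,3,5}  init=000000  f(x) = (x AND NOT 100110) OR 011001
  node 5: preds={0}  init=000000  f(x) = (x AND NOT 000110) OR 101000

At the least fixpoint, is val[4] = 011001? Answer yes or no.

yes

Worklist (10 pops):
  #1 pop 0: in=000000 → 011111 (was 001101); enqueue []
  #2 pop 1: in=011111 → 011111 (was 000000); enqueue []
  #3 pop 2: in=011111 → 111011 (was 111010); enqueue []
  #4 pop 3: in=011111 → 011111 (was 000000); enqueue []
  #5 pop 4: in=011111 → 011001 (was 000000); enqueue []
  #6 pop 5: in=011111 → 111001 (was 000000); enqueue [1,4]
  #7 pop 1: in=111111 → 111111 (was 011111); enqueue [3]
  #8 pop 4: in=111111 → 011001 (no change)
  #9 pop 3: in=111111 → 111111 (was 011111); enqueue [4]
  #10 pop 4: in=111111 → 011001 (no change)

Fixpoint:
  val[0] = 011111
  val[1] = 111111
  val[2] = 111011
  val[3] = 111111
  val[4] = 011001
  val[5] = 111001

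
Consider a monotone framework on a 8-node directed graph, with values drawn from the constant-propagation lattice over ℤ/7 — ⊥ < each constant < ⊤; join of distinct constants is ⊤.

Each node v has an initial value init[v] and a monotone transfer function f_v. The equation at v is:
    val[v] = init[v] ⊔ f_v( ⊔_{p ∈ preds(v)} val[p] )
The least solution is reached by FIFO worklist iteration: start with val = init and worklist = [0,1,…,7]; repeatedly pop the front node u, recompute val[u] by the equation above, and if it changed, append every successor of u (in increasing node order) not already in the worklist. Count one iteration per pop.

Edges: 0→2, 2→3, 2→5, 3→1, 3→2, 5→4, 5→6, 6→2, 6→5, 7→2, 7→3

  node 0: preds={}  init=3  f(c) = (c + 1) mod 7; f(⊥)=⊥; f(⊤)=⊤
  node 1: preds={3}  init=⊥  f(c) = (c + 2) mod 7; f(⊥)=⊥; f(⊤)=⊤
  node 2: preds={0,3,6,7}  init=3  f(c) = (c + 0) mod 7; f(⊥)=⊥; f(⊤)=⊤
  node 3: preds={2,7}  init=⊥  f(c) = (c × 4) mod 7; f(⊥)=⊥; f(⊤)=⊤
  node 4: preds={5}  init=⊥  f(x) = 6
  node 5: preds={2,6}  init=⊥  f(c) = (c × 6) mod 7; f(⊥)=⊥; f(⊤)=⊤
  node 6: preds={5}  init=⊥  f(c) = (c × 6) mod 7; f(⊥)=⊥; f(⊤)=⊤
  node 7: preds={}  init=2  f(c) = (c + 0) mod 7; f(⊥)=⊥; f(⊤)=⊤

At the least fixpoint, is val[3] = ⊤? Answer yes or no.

yes

Trace (12 dequeues):
  [1] u=0 | in ⊥ | out 3 | ==
  [2] u=1 | in ⊥ | out ⊥ | ==
  [3] u=2 | in ⊤ | out ⊤ | prev 3 | push {}
  [4] u=3 | in ⊤ | out ⊤ | prev ⊥ | push {1,2}
  [5] u=4 | in ⊥ | out 6 | prev ⊥ | push {}
  [6] u=5 | in ⊤ | out ⊤ | prev ⊥ | push {4}
  [7] u=6 | in ⊤ | out ⊤ | prev ⊥ | push {5}
  [8] u=7 | in ⊥ | out 2 | ==
  [9] u=1 | in ⊤ | out ⊤ | prev ⊥ | push {}
  [10] u=2 | in ⊤ | out ⊤ | ==
  [11] u=4 | in ⊤ | out 6 | ==
  [12] u=5 | in ⊤ | out ⊤ | ==

Converged values:
  [0] 3
  [1] ⊤
  [2] ⊤
  [3] ⊤
  [4] 6
  [5] ⊤
  [6] ⊤
  [7] 2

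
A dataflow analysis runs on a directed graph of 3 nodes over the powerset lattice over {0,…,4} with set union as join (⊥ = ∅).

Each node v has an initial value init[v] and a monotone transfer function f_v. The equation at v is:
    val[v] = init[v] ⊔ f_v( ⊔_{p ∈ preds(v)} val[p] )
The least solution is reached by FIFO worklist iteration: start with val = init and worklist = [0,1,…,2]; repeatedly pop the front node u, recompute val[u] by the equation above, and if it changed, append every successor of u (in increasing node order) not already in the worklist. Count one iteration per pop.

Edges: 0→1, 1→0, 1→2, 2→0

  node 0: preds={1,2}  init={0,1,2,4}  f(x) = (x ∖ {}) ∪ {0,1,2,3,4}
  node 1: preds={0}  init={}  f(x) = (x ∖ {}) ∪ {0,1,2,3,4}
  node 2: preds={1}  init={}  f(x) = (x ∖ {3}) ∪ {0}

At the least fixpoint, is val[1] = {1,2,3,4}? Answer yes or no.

Trace (4 dequeues):
  [1] u=0 | in {} | out {0,1,2,3,4} | prev {0,1,2,4} | push {}
  [2] u=1 | in {0,1,2,3,4} | out {0,1,2,3,4} | prev {} | push {0}
  [3] u=2 | in {0,1,2,3,4} | out {0,1,2,4} | prev {} | push {}
  [4] u=0 | in {0,1,2,3,4} | out {0,1,2,3,4} | ==

Converged values:
  [0] {0,1,2,3,4}
  [1] {0,1,2,3,4}
  [2] {0,1,2,4}

no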